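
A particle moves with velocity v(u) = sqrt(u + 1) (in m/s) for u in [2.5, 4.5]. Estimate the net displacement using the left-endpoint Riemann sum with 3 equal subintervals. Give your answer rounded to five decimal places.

4.07370

Δu = (4.5 − 2.5)/3 = 2/3.
Left endpoints: 2.5, 19/6, 23/6.
v(2.5) ≈ 1.87083, v(19/6) ≈ 2.04124, v(23/6) ≈ 2.19848.
Sum = Δu · [v(2.5) + v(19/6) + v(23/6)].
Sum ≈ 4.07370.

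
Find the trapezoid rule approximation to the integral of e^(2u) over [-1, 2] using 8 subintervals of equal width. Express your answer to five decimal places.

28.49607

Δu = (2 − (-1))/8 = 0.375.
f(-1) ≈ 0.13534, f(-0.625) ≈ 0.28650, f(-0.25) ≈ 0.60653, f(0.125) ≈ 1.28403, f(0.5) ≈ 2.71828, f(0.875) ≈ 5.75460, f(1.25) ≈ 12.18249, f(1.625) ≈ 25.79034, f(2) ≈ 54.59815.
T_8 = (Δu/2)·[f(u_0) + 2f(u_1) + ... + 2f(u_{7}) + f(u_8)].
Sum ≈ 28.49607.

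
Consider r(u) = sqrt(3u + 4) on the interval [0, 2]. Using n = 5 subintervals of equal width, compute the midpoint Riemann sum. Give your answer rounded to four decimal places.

Δu = (2 − 0)/5 = 0.4.
Midpoints: 0.2, 0.6, 1, 1.4, 1.8.
r(0.2) ≈ 2.1448, r(0.6) ≈ 2.4083, r(1) ≈ 2.6458, r(1.4) ≈ 2.8636, r(1.8) ≈ 3.0659.
Sum = Δu · [r(0.2) + r(0.6) + r(1) + r(1.4) + r(1.8)].
Sum ≈ 5.2513.

5.2513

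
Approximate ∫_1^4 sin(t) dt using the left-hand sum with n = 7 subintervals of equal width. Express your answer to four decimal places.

Δt = (4 − 1)/7 = 3/7.
Left endpoints: 1, 10/7, 13/7, 16/7, 19/7, 22/7, 25/7.
f(1) ≈ 0.8415, f(10/7) ≈ 0.9899, f(13/7) ≈ 0.9593, f(16/7) ≈ 0.7551, f(19/7) ≈ 0.4144, f(22/7) ≈ -0.0013, f(25/7) ≈ -0.4167.
Sum = Δt · [f(1) + f(10/7) + f(13/7) + ...].
Sum ≈ 1.5181.

1.5181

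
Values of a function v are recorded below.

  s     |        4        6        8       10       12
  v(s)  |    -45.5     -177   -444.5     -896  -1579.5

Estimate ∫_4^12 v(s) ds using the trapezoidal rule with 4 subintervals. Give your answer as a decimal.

Δs = 2.
T_4 = (2/2)·[(-45.5) + 2·(-177) + 2·(-444.5) + 2·(-896) + (-1579.5)] = -4660.

-4660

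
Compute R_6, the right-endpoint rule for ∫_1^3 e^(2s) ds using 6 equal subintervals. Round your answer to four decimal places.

271.3068

Δs = (3 − 1)/6 = 1/3.
Right endpoints: 4/3, 5/3, 2, 7/3, 8/3, 3.
f(4/3) ≈ 14.3919, f(5/3) ≈ 28.0316, f(2) ≈ 54.5982, f(7/3) ≈ 106.3427, f(8/3) ≈ 207.1272, f(3) ≈ 403.4288.
Sum = Δs · [f(4/3) + f(5/3) + f(2) + ...].
Sum ≈ 271.3068.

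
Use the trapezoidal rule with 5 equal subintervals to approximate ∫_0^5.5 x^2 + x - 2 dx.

60.6925

Δx = (5.5 − 0)/5 = 1.1.
f(0) = -2, f(1.1) = 0.31, f(2.2) = 5.04, f(3.3) = 12.19, f(4.4) = 21.76, f(5.5) = 33.75.
T_5 = (Δx/2)·[f(x_0) + 2f(x_1) + ... + 2f(x_{4}) + f(x_5)].
Sum = 60.6925.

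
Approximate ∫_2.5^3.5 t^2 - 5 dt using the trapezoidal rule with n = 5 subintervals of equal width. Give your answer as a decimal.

Δt = (3.5 − 2.5)/5 = 0.2.
f(2.5) = 1.25, f(2.7) = 2.29, f(2.9) = 3.41, f(3.1) = 4.61, f(3.3) = 5.89, f(3.5) = 7.25.
T_5 = (Δt/2)·[f(t_0) + 2f(t_1) + ... + 2f(t_{4}) + f(t_5)].
Sum = 4.09.

4.09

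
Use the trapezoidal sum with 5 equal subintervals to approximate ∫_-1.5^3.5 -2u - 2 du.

-20

Δu = (3.5 − (-1.5))/5 = 1.
f(-1.5) = 1, f(-0.5) = -1, f(0.5) = -3, f(1.5) = -5, f(2.5) = -7, f(3.5) = -9.
T_5 = (Δu/2)·[f(u_0) + 2f(u_1) + ... + 2f(u_{4}) + f(u_5)].
Sum = -20.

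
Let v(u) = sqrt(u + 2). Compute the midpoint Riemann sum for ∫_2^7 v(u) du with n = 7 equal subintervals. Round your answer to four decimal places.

12.6684

Δu = (7 − 2)/7 = 5/7.
Midpoints: 33/14, 43/14, 53/14, 4.5, 73/14, 83/14, 93/14.
v(33/14) ≈ 2.0874, v(43/14) ≈ 2.2520, v(53/14) ≈ 2.4054, v(4.5) ≈ 2.5495, v(73/14) ≈ 2.6859, v(83/14) ≈ 2.8158, v(93/14) ≈ 2.9399.
Sum = Δu · [v(33/14) + v(43/14) + v(53/14) + ...].
Sum ≈ 12.6684.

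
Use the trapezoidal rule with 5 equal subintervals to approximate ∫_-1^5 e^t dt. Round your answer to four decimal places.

Δt = (5 − (-1))/5 = 1.2.
f(-1) ≈ 0.3679, f(0.2) ≈ 1.2214, f(1.4) ≈ 4.0552, f(2.6) ≈ 13.4637, f(3.8) ≈ 44.7012, f(5) ≈ 148.4132.
T_5 = (Δt/2)·[f(t_0) + 2f(t_1) + ... + 2f(t_{4}) + f(t_5)].
Sum ≈ 165.3985.

165.3985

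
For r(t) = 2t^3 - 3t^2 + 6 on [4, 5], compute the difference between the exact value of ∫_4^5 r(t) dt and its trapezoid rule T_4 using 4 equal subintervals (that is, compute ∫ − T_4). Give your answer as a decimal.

-0.25

Exact integral: ∫_4^5 r(t) dt = 129.5.
T_4 = 129.75.
Error = 129.5 − 129.75 = -0.25.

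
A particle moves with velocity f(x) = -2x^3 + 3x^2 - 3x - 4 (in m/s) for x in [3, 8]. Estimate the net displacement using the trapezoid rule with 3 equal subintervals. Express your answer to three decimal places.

-1694.444

Δx = (8 − 3)/3 = 5/3.
f(3) = -40, f(14/3) = -4210/27, f(19/3) = -11090/27, f(8) = -860.
T_3 = (Δx/2)·[f(x_0) + 2f(x_1) + 2f(x_2) + f(x_3)].
Sum ≈ -1694.444.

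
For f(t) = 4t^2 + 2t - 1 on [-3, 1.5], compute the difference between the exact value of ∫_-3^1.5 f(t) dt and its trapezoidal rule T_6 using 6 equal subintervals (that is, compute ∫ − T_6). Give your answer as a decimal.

-1.6875

Exact integral: ∫_-3^1.5 f(t) dt = 29.25.
T_6 = 30.9375.
Error = 29.25 − 30.9375 = -1.6875.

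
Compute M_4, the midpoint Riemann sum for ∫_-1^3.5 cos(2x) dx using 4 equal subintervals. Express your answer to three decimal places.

Δx = (3.5 − (-1))/4 = 1.125.
Midpoints: -0.4375, 0.6875, 1.8125, 2.9375.
f(-0.4375) ≈ 0.641, f(0.6875) ≈ 0.195, f(1.8125) ≈ -0.885, f(2.9375) ≈ 0.918.
Sum = Δx · [f(-0.4375) + f(0.6875) + f(1.8125) + f(2.9375)].
Sum ≈ 0.976.

0.976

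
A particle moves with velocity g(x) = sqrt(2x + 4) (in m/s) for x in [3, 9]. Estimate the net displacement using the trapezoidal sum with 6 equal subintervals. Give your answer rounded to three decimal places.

Δx = (9 − 3)/6 = 1.
g(3) ≈ 3.162, g(4) ≈ 3.464, g(5) ≈ 3.742, g(6) ≈ 4.000, g(7) ≈ 4.243, g(8) ≈ 4.472, g(9) ≈ 4.690.
T_6 = (Δx/2)·[g(x_0) + 2g(x_1) + ... + 2g(x_{5}) + g(x_6)].
Sum ≈ 23.847.

23.847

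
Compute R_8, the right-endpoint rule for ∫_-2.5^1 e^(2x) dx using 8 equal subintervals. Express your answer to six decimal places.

Δx = (1 − (-2.5))/8 = 0.4375.
Right endpoints: -2.0625, -1.625, -1.1875, -0.75, -0.3125, 0.125, 0.5625, 1.
f(-2.0625) ≈ 0.016163, f(-1.625) ≈ 0.038774, f(-1.1875) ≈ 0.093014, f(-0.75) ≈ 0.223130, f(-0.3125) ≈ 0.535261, f(0.125) ≈ 1.284025, f(0.5625) ≈ 3.080217, f(1) ≈ 7.389056.
Sum = Δx · [f(-2.0625) + f(-1.625) + f(-1.1875) + ...].
Sum ≈ 5.538593.

5.538593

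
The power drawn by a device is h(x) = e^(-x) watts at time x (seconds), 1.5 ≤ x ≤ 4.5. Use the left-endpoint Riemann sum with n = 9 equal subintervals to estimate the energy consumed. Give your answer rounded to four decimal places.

Δx = (4.5 − 1.5)/9 = 1/3.
Left endpoints: 1.5, 11/6, 13/6, 2.5, 17/6, 19/6, 3.5, 23/6, 25/6.
h(1.5) ≈ 0.2231, h(11/6) ≈ 0.1599, h(13/6) ≈ 0.1146, h(2.5) ≈ 0.0821, h(17/6) ≈ 0.0588, h(19/6) ≈ 0.0421, h(3.5) ≈ 0.0302, h(23/6) ≈ 0.0216, h(25/6) ≈ 0.0155.
Sum = Δx · [h(1.5) + h(11/6) + h(13/6) + ...].
Sum ≈ 0.2493.

0.2493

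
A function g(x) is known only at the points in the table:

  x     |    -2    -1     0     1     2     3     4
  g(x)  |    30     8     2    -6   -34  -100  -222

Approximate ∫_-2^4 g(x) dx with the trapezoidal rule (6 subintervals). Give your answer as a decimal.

-226

Δx = 1.
T_6 = (1/2)·[30 + 2·8 + 2·2 + 2·(-6) + 2·(-34) + 2·(-100) + (-222)] = -226.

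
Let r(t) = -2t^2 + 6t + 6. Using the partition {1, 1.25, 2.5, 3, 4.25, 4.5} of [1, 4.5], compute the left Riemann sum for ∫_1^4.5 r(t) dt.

26.0625

Subinterval widths: 0.25, 1.25, 0.5, 1.25, 0.25.
Left endpoints: 1, 1.25, 2.5, 3, 4.25.
r(1) = 10, r(1.25) = 10.375, r(2.5) = 8.5, r(3) = 6, r(4.25) = -4.625.
Sum = Σ Δt_i · r(t_i).
Sum = 26.0625.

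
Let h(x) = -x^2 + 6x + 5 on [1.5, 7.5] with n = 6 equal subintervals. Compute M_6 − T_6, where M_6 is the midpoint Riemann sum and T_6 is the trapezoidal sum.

M_6 = 53.
T_6 = 51.5.
M_6 − T_6 = 1.5.

1.5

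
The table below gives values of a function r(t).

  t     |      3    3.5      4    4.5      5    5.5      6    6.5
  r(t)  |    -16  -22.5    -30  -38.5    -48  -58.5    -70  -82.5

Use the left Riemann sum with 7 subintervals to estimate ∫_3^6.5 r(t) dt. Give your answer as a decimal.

-141.75

Δt = 0.5.
Sum = 0.5·[(-16) + (-22.5) + (-30) + (-38.5) + (-48) + (-58.5) + (-70)] = -141.75.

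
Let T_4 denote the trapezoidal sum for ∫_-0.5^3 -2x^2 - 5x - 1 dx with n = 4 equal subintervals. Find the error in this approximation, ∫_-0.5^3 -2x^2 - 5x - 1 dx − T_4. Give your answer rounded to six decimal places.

0.893229

Exact integral: ∫_-0.5^3 f(x) dx ≈ -43.45833333.
T_4 = -44.3515625.
Error ≈ -43.45833333 − (-44.3515625) ≈ 0.893229.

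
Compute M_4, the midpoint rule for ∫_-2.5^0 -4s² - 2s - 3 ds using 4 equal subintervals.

-21.7578125

Δs = (0 − (-2.5))/4 = 0.625.
Midpoints: -2.1875, -1.5625, -0.9375, -0.3125.
f(-2.1875) = -17.765625, f(-1.5625) = -9.640625, f(-0.9375) = -4.640625, f(-0.3125) = -2.765625.
Sum = Δs · [f(-2.1875) + f(-1.5625) + f(-0.9375) + f(-0.3125)].
Sum = -21.7578125.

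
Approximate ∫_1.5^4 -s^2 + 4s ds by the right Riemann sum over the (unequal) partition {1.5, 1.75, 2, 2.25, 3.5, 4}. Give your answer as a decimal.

Subinterval widths: 0.25, 0.25, 0.25, 1.25, 0.5.
Right endpoints: 1.75, 2, 2.25, 3.5, 4.
f(1.75) = 3.9375, f(2) = 4, f(2.25) = 3.9375, f(3.5) = 1.75, f(4) = 0.
Sum = Σ Δs_i · f(s_i).
Sum = 5.15625.

5.15625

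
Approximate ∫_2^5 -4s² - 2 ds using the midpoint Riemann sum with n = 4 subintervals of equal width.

-161.4375

Δs = (5 − 2)/4 = 0.75.
Midpoints: 2.375, 3.125, 3.875, 4.625.
f(2.375) = -24.5625, f(3.125) = -41.0625, f(3.875) = -62.0625, f(4.625) = -87.5625.
Sum = Δs · [f(2.375) + f(3.125) + f(3.875) + f(4.625)].
Sum = -161.4375.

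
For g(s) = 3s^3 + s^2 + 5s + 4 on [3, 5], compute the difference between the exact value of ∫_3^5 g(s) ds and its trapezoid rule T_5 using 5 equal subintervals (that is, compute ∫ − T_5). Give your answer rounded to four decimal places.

Exact integral: ∫_3^5 g(s) ds ≈ 488.666667.
T_5 = 490.64.
Error ≈ 488.666667 − 490.64 ≈ -1.9733.

-1.9733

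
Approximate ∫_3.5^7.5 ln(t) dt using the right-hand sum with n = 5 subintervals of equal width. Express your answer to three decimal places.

Δt = (7.5 − 3.5)/5 = 0.8.
Right endpoints: 4.3, 5.1, 5.9, 6.7, 7.5.
f(4.3) ≈ 1.459, f(5.1) ≈ 1.629, f(5.9) ≈ 1.775, f(6.7) ≈ 1.902, f(7.5) ≈ 2.015.
Sum = Δt · [f(4.3) + f(5.1) + f(5.9) + f(6.7) + f(7.5)].
Sum ≈ 7.024.

7.024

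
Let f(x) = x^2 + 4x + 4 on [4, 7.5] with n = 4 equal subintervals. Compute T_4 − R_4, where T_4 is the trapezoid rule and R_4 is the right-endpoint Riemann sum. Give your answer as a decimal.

-23.734375

T_4 = 214.23828125.
R_4 = 237.97265625.
T_4 − R_4 = -23.734375.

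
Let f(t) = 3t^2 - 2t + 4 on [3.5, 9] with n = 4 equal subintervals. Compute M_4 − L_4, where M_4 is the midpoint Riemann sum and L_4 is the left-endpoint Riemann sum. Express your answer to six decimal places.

126.435547

M_4 ≈ 636.77539062.
L_4 = 510.33984375.
M_4 − L_4 ≈ 126.435547.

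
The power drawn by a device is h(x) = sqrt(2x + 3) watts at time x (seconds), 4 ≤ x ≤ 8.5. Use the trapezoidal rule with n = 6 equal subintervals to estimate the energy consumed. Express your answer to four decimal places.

Δx = (8.5 − 4)/6 = 0.75.
h(4) ≈ 3.3166, h(4.75) ≈ 3.5355, h(5.5) ≈ 3.7417, h(6.25) ≈ 3.9370, h(7) ≈ 4.1231, h(7.75) ≈ 4.3012, h(8.5) ≈ 4.4721.
T_6 = (Δx/2)·[h(x_0) + 2h(x_1) + ... + 2h(x_{5}) + h(x_6)].
Sum ≈ 17.6496.

17.6496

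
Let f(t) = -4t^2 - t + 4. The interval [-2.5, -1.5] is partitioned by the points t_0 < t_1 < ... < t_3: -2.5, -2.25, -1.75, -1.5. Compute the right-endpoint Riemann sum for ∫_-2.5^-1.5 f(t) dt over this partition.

-7.625

Subinterval widths: 0.25, 0.5, 0.25.
Right endpoints: -2.25, -1.75, -1.5.
f(-2.25) = -14, f(-1.75) = -6.5, f(-1.5) = -3.5.
Sum = Σ Δt_i · f(t_i).
Sum = -7.625.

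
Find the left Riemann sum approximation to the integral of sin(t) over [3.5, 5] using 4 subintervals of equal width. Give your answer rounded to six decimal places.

-1.091761

Δt = (5 − 3.5)/4 = 0.375.
Left endpoints: 3.5, 3.875, 4.25, 4.625.
f(3.5) ≈ -0.350783, f(3.875) ≈ -0.669405, f(4.25) ≈ -0.894989, f(4.625) ≈ -0.996184.
Sum = Δt · [f(3.5) + f(3.875) + f(4.25) + f(4.625)].
Sum ≈ -1.091761.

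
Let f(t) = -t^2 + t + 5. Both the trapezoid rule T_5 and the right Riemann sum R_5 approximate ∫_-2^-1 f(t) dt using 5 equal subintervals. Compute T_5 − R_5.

-0.4

T_5 = 1.16.
R_5 = 1.56.
T_5 − R_5 = -0.4.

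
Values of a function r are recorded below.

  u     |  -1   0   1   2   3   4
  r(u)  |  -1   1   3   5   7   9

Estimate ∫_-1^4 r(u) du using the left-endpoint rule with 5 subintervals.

15

Δu = 1.
Sum = 1·[(-1) + 1 + 3 + 5 + 7] = 15.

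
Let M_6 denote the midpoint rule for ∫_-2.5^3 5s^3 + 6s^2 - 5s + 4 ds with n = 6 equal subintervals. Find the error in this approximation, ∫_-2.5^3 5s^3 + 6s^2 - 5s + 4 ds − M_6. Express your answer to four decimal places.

3.7550

Exact integral: ∫_-2.5^3 f(s) ds = 152.796875.
M_6 ≈ 149.041884.
Error ≈ 152.796875 − 149.041884 ≈ 3.7550.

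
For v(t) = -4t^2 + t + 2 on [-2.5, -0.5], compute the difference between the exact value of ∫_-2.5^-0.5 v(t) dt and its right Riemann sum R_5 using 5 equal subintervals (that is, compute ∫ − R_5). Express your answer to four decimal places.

-4.9867

Exact integral: ∫_-2.5^-0.5 v(t) dt ≈ -19.666667.
R_5 = -14.68.
Error ≈ -19.666667 − (-14.68) ≈ -4.9867.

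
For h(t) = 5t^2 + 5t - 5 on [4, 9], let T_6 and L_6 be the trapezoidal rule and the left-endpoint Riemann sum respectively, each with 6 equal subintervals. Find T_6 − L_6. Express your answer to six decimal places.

T_6 ≈ 1248.72685185.
L_6 ≈ 1102.89351852.
T_6 − L_6 ≈ 145.833333.

145.833333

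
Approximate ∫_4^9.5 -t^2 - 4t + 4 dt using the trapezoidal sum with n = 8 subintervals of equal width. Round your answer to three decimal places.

-391.392

Δt = (9.5 − 4)/8 = 0.6875.
f(4) = -28, f(4.6875) = -36.72265625, f(5.375) = -46.390625, f(6.0625) = -57.00390625, f(6.75) = -68.5625, f(7.4375) = -81.06640625, f(8.125) = -94.515625, f(8.8125) = -108.91015625, f(9.5) = -124.25.
T_8 = (Δt/2)·[f(t_0) + 2f(t_1) + ... + 2f(t_{7}) + f(t_8)].
Sum ≈ -391.392.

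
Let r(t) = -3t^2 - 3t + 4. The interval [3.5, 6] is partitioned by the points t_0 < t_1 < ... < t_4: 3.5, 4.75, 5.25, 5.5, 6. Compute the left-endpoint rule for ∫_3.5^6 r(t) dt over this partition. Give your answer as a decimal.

Subinterval widths: 1.25, 0.5, 0.25, 0.5.
Left endpoints: 3.5, 4.75, 5.25, 5.5.
r(3.5) = -43.25, r(4.75) = -77.9375, r(5.25) = -94.4375, r(5.5) = -103.25.
Sum = Σ Δt_i · r(t_i).
Sum = -168.265625.

-168.265625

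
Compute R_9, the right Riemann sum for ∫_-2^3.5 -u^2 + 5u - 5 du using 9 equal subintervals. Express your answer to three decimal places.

-18.294

Δu = (3.5 − (-2))/9 = 11/18.
Right endpoints: -25/18, -7/9, -1/6, 4/9, 19/18, 5/3, 41/18, 26/9, 3.5.
f(-25/18) = -4495/324, f(-7/9) = -769/81, f(-1/6) = -211/36, f(4/9) = -241/81, f(19/18) = -271/324, f(5/3) = 5/9, f(41/18) = 389/324, f(26/9) = 89/81, f(3.5) = 0.25.
Sum = Δu · [f(-25/18) + f(-7/9) + f(-1/6) + ...].
Sum ≈ -18.294.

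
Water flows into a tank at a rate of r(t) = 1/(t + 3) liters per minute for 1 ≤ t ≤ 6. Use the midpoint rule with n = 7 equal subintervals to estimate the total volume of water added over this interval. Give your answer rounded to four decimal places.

0.8099

Δt = (6 − 1)/7 = 5/7.
Midpoints: 19/14, 29/14, 39/14, 3.5, 59/14, 69/14, 79/14.
r(19/14) = 14/61, r(29/14) = 14/71, r(39/14) = 14/81, r(3.5) = 2/13, r(59/14) = 14/101, r(69/14) = 14/111, r(79/14) = 14/121.
Sum = Δt · [r(19/14) + r(29/14) + r(39/14) + ...].
Sum ≈ 0.8099.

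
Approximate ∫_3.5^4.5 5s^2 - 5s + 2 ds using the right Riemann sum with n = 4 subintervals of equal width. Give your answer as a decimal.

Δs = (4.5 − 3.5)/4 = 0.25.
Right endpoints: 3.75, 4, 4.25, 4.5.
f(3.75) = 53.5625, f(4) = 62, f(4.25) = 71.0625, f(4.5) = 80.75.
Sum = Δs · [f(3.75) + f(4) + f(4.25) + f(4.5)].
Sum = 66.84375.

66.84375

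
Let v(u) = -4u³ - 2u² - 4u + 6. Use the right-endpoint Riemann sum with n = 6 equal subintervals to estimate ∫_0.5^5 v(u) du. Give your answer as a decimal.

Δu = (5 − 0.5)/6 = 0.75.
Right endpoints: 1.25, 2, 2.75, 3.5, 4.25, 5.
v(1.25) = -9.9375, v(2) = -42, v(2.75) = -103.3125, v(3.5) = -204, v(4.25) = -354.1875, v(5) = -564.
Sum = Δu · [v(1.25) + v(2) + v(2.75) + ...].
Sum = -958.078125.

-958.078125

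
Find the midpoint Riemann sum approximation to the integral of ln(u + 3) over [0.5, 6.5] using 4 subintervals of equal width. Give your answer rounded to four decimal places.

Δu = (6.5 − 0.5)/4 = 1.5.
Midpoints: 1.25, 2.75, 4.25, 5.75.
f(1.25) ≈ 1.4469, f(2.75) ≈ 1.7492, f(4.25) ≈ 1.9810, f(5.75) ≈ 2.1691.
Sum = Δu · [f(1.25) + f(2.75) + f(4.25) + f(5.75)].
Sum ≈ 11.0193.

11.0193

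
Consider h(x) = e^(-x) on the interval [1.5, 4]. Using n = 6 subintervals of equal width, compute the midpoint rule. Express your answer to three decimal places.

0.203

Δx = (4 − 1.5)/6 = 5/12.
Midpoints: 41/24, 2.125, 61/24, 71/24, 3.375, 91/24.
h(41/24) ≈ 0.181, h(2.125) ≈ 0.119, h(61/24) ≈ 0.079, h(71/24) ≈ 0.052, h(3.375) ≈ 0.034, h(91/24) ≈ 0.023.
Sum = Δx · [h(41/24) + h(2.125) + h(61/24) + ...].
Sum ≈ 0.203.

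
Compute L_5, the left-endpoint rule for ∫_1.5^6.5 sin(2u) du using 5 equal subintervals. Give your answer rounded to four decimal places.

Δu = (6.5 − 1.5)/5 = 1.
Left endpoints: 1.5, 2.5, 3.5, 4.5, 5.5.
f(1.5) ≈ 0.1411, f(2.5) ≈ -0.9589, f(3.5) ≈ 0.6570, f(4.5) ≈ 0.4121, f(5.5) ≈ -1.0000.
Sum = Δu · [f(1.5) + f(2.5) + f(3.5) + f(4.5) + f(5.5)].
Sum ≈ -0.7487.

-0.7487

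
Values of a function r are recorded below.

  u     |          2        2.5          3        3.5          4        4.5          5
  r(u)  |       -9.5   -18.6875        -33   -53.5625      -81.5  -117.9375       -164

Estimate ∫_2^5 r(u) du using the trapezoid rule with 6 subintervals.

-195.71875

Δu = 0.5.
T_6 = (0.5/2)·[(-9.5) + 2·(-18.6875) + 2·(-33) + 2·(-53.5625) + 2·(-81.5) + 2·(-117.9375) + (-164)] = -195.71875.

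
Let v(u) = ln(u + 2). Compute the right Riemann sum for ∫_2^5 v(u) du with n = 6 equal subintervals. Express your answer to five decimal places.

Δu = (5 − 2)/6 = 0.5.
Right endpoints: 2.5, 3, 3.5, 4, 4.5, 5.
v(2.5) ≈ 1.50408, v(3) ≈ 1.60944, v(3.5) ≈ 1.70475, v(4) ≈ 1.79176, v(4.5) ≈ 1.87180, v(5) ≈ 1.94591.
Sum = Δu · [v(2.5) + v(3) + v(3.5) + ...].
Sum ≈ 5.21387.

5.21387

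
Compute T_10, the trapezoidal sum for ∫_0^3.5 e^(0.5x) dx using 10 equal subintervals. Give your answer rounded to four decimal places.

Δx = (3.5 − 0)/10 = 0.35.
f(0) ≈ 1.0000, f(0.35) ≈ 1.1912, f(0.7) ≈ 1.4191, f(1.05) ≈ 1.6905, f(1.4) ≈ 2.0138, f(1.75) ≈ 2.3989, f(2.1) ≈ 2.8577, f(2.45) ≈ 3.4042, f(2.8) ≈ 4.0552, f(3.15) ≈ 4.8307, f(3.5) ≈ 5.7546.
T_10 = (Δx/2)·[f(x_0) + 2f(x_1) + ... + 2f(x_{9}) + f(x_10)].
Sum ≈ 9.5335.

9.5335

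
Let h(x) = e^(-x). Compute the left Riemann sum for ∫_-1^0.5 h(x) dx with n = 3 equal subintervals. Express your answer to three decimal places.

2.684

Δx = (0.5 − (-1))/3 = 0.5.
Left endpoints: -1, -0.5, 0.
h(-1) ≈ 2.718, h(-0.5) ≈ 1.649, h(0) ≈ 1.000.
Sum = Δx · [h(-1) + h(-0.5) + h(0)].
Sum ≈ 2.684.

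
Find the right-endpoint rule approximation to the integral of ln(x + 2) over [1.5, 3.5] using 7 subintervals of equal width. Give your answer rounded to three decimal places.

3.055

Δx = (3.5 − 1.5)/7 = 2/7.
Right endpoints: 25/14, 29/14, 33/14, 37/14, 41/14, 45/14, 3.5.
f(25/14) ≈ 1.331, f(29/14) ≈ 1.404, f(33/14) ≈ 1.472, f(37/14) ≈ 1.535, f(41/14) ≈ 1.595, f(45/14) ≈ 1.651, f(3.5) ≈ 1.705.
Sum = Δx · [f(25/14) + f(29/14) + f(33/14) + ...].
Sum ≈ 3.055.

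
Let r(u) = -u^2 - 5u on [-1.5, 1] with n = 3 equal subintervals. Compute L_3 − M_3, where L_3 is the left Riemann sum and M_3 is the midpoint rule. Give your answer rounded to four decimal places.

L_3 ≈ 6.064815.
M_3 ≈ 1.811343.
L_3 − M_3 ≈ 4.2535.

4.2535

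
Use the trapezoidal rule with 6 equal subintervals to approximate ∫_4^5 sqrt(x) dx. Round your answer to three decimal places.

Δx = (5 − 4)/6 = 1/6.
f(4) ≈ 2.000, f(25/6) ≈ 2.041, f(13/3) ≈ 2.082, f(4.5) ≈ 2.121, f(14/3) ≈ 2.160, f(29/6) ≈ 2.198, f(5) ≈ 2.236.
T_6 = (Δx/2)·[f(x_0) + 2f(x_1) + ... + 2f(x_{5}) + f(x_6)].
Sum ≈ 2.120.

2.120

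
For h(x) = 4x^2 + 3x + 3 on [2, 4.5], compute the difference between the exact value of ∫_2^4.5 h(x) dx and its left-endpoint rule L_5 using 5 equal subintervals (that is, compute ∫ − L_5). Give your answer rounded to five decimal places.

Exact integral: ∫_2^4.5 h(x) dx ≈ 142.7083333.
L_5 = 125.
Error ≈ 142.7083333 − 125 ≈ 17.70833.

17.70833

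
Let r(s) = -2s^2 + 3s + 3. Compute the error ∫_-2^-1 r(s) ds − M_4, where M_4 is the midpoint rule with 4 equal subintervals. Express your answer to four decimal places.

-0.0104

Exact integral: ∫_-2^-1 r(s) ds ≈ -6.166667.
M_4 = -6.15625.
Error ≈ -6.166667 − (-6.15625) ≈ -0.0104.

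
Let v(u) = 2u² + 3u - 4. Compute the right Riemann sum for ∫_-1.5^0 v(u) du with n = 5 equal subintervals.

-7.08

Δu = (0 − (-1.5))/5 = 0.3.
Right endpoints: -1.2, -0.9, -0.6, -0.3, 0.
v(-1.2) = -4.72, v(-0.9) = -5.08, v(-0.6) = -5.08, v(-0.3) = -4.72, v(0) = -4.
Sum = Δu · [v(-1.2) + v(-0.9) + v(-0.6) + v(-0.3) + v(0)].
Sum = -7.08.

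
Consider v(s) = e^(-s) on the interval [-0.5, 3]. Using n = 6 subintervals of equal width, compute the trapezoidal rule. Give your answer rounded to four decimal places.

1.6440

Δs = (3 − (-0.5))/6 = 7/12.
v(-0.5) ≈ 1.6487, v(1/12) ≈ 0.9200, v(2/3) ≈ 0.5134, v(1.25) ≈ 0.2865, v(11/6) ≈ 0.1599, v(29/12) ≈ 0.0892, v(3) ≈ 0.0498.
T_6 = (Δs/2)·[v(s_0) + 2v(s_1) + ... + 2v(s_{5}) + v(s_6)].
Sum ≈ 1.6440.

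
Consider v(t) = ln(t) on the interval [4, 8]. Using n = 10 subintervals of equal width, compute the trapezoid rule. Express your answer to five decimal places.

7.08869

Δt = (8 − 4)/10 = 0.4.
v(4) ≈ 1.38629, v(4.4) ≈ 1.48160, v(4.8) ≈ 1.56862, v(5.2) ≈ 1.64866, v(5.6) ≈ 1.72277, v(6) ≈ 1.79176, v(6.4) ≈ 1.85630, v(6.8) ≈ 1.91692, v(7.2) ≈ 1.97408, v(7.6) ≈ 2.02815, v(8) ≈ 2.07944.
T_10 = (Δt/2)·[v(t_0) + 2v(t_1) + ... + 2v(t_{9}) + v(t_10)].
Sum ≈ 7.08869.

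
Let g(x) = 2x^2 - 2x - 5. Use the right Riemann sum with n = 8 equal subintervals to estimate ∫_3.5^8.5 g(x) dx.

Δx = (8.5 − 3.5)/8 = 0.625.
Right endpoints: 4.125, 4.75, 5.375, 6, 6.625, 7.25, 7.875, 8.5.
g(4.125) = 20.78125, g(4.75) = 30.625, g(5.375) = 42.03125, g(6) = 55, g(6.625) = 69.53125, g(7.25) = 85.625, g(7.875) = 103.28125, g(8.5) = 122.5.
Sum = Δx · [g(4.125) + g(4.75) + g(5.375) + ...].
Sum = 330.859375.

330.859375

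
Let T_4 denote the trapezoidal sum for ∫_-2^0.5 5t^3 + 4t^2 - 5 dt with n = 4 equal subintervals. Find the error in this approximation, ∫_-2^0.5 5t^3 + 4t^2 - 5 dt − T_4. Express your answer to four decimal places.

1.1800

Exact integral: ∫_-2^0.5 f(t) dt ≈ -21.588542.
T_4 ≈ -22.768555.
Error ≈ -21.588542 − (-22.768555) ≈ 1.1800.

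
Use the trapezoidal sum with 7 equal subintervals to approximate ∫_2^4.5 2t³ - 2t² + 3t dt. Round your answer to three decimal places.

166.920

Δt = (4.5 − 2)/7 = 5/14.
f(2) = 14, f(33/14) = 30393/1372, f(19/7) = 11457/343, f(43/14) = 66263/1372, f(24/7) = 23112/343, f(53/14) = 125133/1372, f(29/7) = 41267/343, f(4.5) = 155.25.
T_7 = (Δt/2)·[f(t_0) + 2f(t_1) + ... + 2f(t_{6}) + f(t_7)].
Sum ≈ 166.920.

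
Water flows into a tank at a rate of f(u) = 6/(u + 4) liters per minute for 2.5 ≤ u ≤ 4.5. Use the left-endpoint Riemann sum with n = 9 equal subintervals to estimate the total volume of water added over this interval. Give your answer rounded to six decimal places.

Δu = (4.5 − 2.5)/9 = 2/9.
Left endpoints: 2.5, 49/18, 53/18, 19/6, 61/18, 65/18, 23/6, 73/18, 77/18.
f(2.5) = 12/13, f(49/18) = 108/121, f(53/18) = 0.864, f(19/6) = 36/43, f(61/18) = 108/133, f(65/18) = 108/137, f(23/6) = 36/47, f(73/18) = 108/145, f(77/18) = 108/149.
Sum = Δu · [f(2.5) + f(49/18) + f(53/18) + ...].
Sum ≈ 1.633959.

1.633959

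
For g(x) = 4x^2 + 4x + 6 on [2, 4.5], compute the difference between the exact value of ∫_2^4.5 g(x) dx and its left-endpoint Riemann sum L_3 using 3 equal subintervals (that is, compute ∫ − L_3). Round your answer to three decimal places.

Exact integral: ∫_2^4.5 g(x) dx ≈ 158.33333.
L_3 ≈ 128.24074.
Error ≈ 158.33333 − 128.24074 ≈ 30.093.

30.093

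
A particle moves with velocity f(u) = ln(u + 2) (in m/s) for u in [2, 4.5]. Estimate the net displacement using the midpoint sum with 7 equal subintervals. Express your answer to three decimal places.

Δu = (4.5 − 2)/7 = 5/14.
Midpoints: 61/28, 71/28, 81/28, 3.25, 101/28, 111/28, 121/28.
f(61/28) ≈ 1.430, f(71/28) ≈ 1.512, f(81/28) ≈ 1.588, f(3.25) ≈ 1.658, f(101/28) ≈ 1.724, f(111/28) ≈ 1.786, f(121/28) ≈ 1.844.
Sum = Δu · [f(61/28) + f(71/28) + f(81/28) + ...].
Sum ≈ 4.122.

4.122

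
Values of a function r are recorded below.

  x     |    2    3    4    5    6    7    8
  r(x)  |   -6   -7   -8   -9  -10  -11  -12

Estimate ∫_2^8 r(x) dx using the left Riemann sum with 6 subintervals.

-51

Δx = 1.
Sum = 1·[(-6) + (-7) + (-8) + (-9) + (-10) + (-11)] = -51.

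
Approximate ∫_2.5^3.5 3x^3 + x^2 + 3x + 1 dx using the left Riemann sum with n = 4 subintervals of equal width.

91.28125

Δx = (3.5 − 2.5)/4 = 0.25.
Left endpoints: 2.5, 2.75, 3, 3.25.
f(2.5) = 61.625, f(2.75) = 79.203125, f(3) = 100, f(3.25) = 124.296875.
Sum = Δx · [f(2.5) + f(2.75) + f(3) + f(3.25)].
Sum = 91.28125.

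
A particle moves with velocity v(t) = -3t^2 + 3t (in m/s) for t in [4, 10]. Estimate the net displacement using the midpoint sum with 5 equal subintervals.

-807.84

Δt = (10 − 4)/5 = 1.2.
Midpoints: 4.6, 5.8, 7, 8.2, 9.4.
v(4.6) = -49.68, v(5.8) = -83.52, v(7) = -126, v(8.2) = -177.12, v(9.4) = -236.88.
Sum = Δt · [v(4.6) + v(5.8) + v(7) + v(8.2) + v(9.4)].
Sum = -807.84.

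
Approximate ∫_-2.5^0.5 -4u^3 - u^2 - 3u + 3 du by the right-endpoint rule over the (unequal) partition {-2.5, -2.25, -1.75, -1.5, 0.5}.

Subinterval widths: 0.25, 0.5, 0.25, 2.
Right endpoints: -2.25, -1.75, -1.5, 0.5.
f(-2.25) = 50.25, f(-1.75) = 26.625, f(-1.5) = 18.75, f(0.5) = 0.75.
Sum = Σ Δu_i · f(u_i).
Sum = 32.0625.

32.0625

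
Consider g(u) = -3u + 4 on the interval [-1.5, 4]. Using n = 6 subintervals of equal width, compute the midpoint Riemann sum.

Δu = (4 − (-1.5))/6 = 11/12.
Midpoints: -25/24, -0.125, 19/24, 41/24, 2.625, 85/24.
g(-25/24) = 7.125, g(-0.125) = 4.375, g(19/24) = 1.625, g(41/24) = -1.125, g(2.625) = -3.875, g(85/24) = -6.625.
Sum = Δu · [g(-25/24) + g(-0.125) + g(19/24) + ...].
Sum = 1.375.

1.375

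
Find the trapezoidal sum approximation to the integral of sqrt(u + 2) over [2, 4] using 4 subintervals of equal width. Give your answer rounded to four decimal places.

Δu = (4 − 2)/4 = 0.5.
f(2) ≈ 2.0000, f(2.5) ≈ 2.1213, f(3) ≈ 2.2361, f(3.5) ≈ 2.3452, f(4) ≈ 2.4495.
T_4 = (Δu/2)·[f(u_0) + 2f(u_1) + 2f(u_2) + 2f(u_3) + f(u_4)].
Sum ≈ 4.4637.

4.4637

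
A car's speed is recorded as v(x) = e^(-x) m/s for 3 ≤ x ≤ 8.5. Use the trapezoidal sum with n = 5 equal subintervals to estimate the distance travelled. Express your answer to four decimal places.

0.0545

Δx = (8.5 − 3)/5 = 1.1.
v(3) ≈ 0.0498, v(4.1) ≈ 0.0166, v(5.2) ≈ 0.0055, v(6.3) ≈ 0.0018, v(7.4) ≈ 0.0006, v(8.5) ≈ 0.0002.
T_5 = (Δx/2)·[v(x_0) + 2v(x_1) + ... + 2v(x_{4}) + v(x_5)].
Sum ≈ 0.0545.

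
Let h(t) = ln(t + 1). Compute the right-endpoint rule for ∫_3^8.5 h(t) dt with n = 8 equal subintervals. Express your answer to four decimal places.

10.6337

Δt = (8.5 − 3)/8 = 0.6875.
Right endpoints: 3.6875, 4.375, 5.0625, 5.75, 6.4375, 7.125, 7.8125, 8.5.
h(3.6875) ≈ 1.5449, h(4.375) ≈ 1.6818, h(5.0625) ≈ 1.8021, h(5.75) ≈ 1.9095, h(6.4375) ≈ 2.0065, h(7.125) ≈ 2.0949, h(7.8125) ≈ 2.1762, h(8.5) ≈ 2.2513.
Sum = Δt · [h(3.6875) + h(4.375) + h(5.0625) + ...].
Sum ≈ 10.6337.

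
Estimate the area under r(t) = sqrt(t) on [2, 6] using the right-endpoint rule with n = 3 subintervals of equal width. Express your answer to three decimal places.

8.581

Δt = (6 − 2)/3 = 4/3.
Right endpoints: 10/3, 14/3, 6.
r(10/3) ≈ 1.826, r(14/3) ≈ 2.160, r(6) ≈ 2.449.
Sum = Δt · [r(10/3) + r(14/3) + r(6)].
Sum ≈ 8.581.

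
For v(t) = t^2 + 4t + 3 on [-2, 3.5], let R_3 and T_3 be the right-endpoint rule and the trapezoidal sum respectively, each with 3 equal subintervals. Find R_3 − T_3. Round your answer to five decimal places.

27.72917

R_3 ≈ 80.7685185.
T_3 ≈ 53.0393519.
R_3 − T_3 ≈ 27.72917.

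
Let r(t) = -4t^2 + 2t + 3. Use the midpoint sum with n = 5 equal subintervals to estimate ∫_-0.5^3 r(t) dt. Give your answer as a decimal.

-16.345

Δt = (3 − (-0.5))/5 = 0.7.
Midpoints: -0.15, 0.55, 1.25, 1.95, 2.65.
r(-0.15) = 2.61, r(0.55) = 2.89, r(1.25) = -0.75, r(1.95) = -8.31, r(2.65) = -19.79.
Sum = Δt · [r(-0.15) + r(0.55) + r(1.25) + r(1.95) + r(2.65)].
Sum = -16.345.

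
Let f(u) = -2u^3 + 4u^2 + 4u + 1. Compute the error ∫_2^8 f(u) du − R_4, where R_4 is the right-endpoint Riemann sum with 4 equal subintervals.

616.5

Exact integral: ∫_2^8 f(u) du = -1242.
R_4 = -1858.5.
Error = -1242 − (-1858.5) = 616.5.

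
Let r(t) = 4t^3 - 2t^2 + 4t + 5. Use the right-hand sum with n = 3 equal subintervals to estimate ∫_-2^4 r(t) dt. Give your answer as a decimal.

574

Δt = (4 − (-2))/3 = 2.
Right endpoints: 0, 2, 4.
r(0) = 5, r(2) = 37, r(4) = 245.
Sum = Δt · [r(0) + r(2) + r(4)].
Sum = 574.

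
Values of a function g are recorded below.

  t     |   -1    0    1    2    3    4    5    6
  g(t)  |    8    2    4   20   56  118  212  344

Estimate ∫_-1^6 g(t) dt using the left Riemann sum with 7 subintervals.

Δt = 1.
Sum = 1·[8 + 2 + 4 + 20 + 56 + 118 + 212] = 420.

420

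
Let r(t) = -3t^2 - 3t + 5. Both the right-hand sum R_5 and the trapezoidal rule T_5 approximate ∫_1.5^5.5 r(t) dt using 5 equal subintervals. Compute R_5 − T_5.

R_5 = -224.68.
T_5 = -186.28.
R_5 − T_5 = -38.4.

-38.4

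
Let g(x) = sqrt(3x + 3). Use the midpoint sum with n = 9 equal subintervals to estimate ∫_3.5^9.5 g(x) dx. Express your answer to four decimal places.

Δx = (9.5 − 3.5)/9 = 2/3.
Midpoints: 23/6, 4.5, 31/6, 35/6, 6.5, 43/6, 47/6, 8.5, 55/6.
g(23/6) ≈ 3.8079, g(4.5) ≈ 4.0620, g(31/6) ≈ 4.3012, g(35/6) ≈ 4.5277, g(6.5) ≈ 4.7434, g(43/6) ≈ 4.9497, g(47/6) ≈ 5.1478, g(8.5) ≈ 5.3385, g(55/6) ≈ 5.5227.
Sum = Δx · [g(23/6) + g(4.5) + g(31/6) + ...].
Sum ≈ 28.2673.

28.2673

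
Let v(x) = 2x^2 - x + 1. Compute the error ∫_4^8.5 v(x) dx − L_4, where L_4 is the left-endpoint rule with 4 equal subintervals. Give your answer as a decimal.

Exact integral: ∫_4^8.5 v(x) dx = 343.125.
L_4 = 284.2734375.
Error = 343.125 − 284.2734375 = 58.8515625.

58.8515625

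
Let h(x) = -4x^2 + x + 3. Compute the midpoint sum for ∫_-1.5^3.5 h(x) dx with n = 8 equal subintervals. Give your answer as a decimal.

Δx = (3.5 − (-1.5))/8 = 0.625.
Midpoints: -1.1875, -0.5625, 0.0625, 0.6875, 1.3125, 1.9375, 2.5625, 3.1875.
h(-1.1875) = -3.828125, h(-0.5625) = 1.171875, h(0.0625) = 3.046875, h(0.6875) = 1.796875, h(1.3125) = -2.578125, h(1.9375) = -10.078125, h(2.5625) = -20.703125, h(3.1875) = -34.453125.
Sum = Δx · [h(-1.1875) + h(-0.5625) + h(0.0625) + ...].
Sum = -41.015625.

-41.015625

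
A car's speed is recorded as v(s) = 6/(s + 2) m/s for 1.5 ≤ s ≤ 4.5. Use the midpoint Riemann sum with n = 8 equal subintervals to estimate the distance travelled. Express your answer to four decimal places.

Δs = (4.5 − 1.5)/8 = 0.375.
Midpoints: 1.6875, 2.0625, 2.4375, 2.8125, 3.1875, 3.5625, 3.9375, 4.3125.
v(1.6875) = 96/59, v(2.0625) = 96/65, v(2.4375) = 96/71, v(2.8125) = 96/77, v(3.1875) = 96/83, v(3.5625) = 96/89, v(3.9375) = 96/95, v(4.3125) = 96/101.
Sum = Δs · [v(1.6875) + v(2.0625) + v(2.4375) + ...].
Sum ≈ 3.7122.

3.7122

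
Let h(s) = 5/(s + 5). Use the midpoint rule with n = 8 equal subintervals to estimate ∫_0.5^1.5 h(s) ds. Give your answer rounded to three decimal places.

Δs = (1.5 − 0.5)/8 = 0.125.
Midpoints: 0.5625, 0.6875, 0.8125, 0.9375, 1.0625, 1.1875, 1.3125, 1.4375.
h(0.5625) = 80/89, h(0.6875) = 80/91, h(0.8125) = 80/93, h(0.9375) = 16/19, h(1.0625) = 80/97, h(1.1875) = 80/99, h(1.3125) = 80/101, h(1.4375) = 80/103.
Sum = Δs · [h(0.5625) + h(0.6875) + h(0.8125) + ...].
Sum ≈ 0.835.

0.835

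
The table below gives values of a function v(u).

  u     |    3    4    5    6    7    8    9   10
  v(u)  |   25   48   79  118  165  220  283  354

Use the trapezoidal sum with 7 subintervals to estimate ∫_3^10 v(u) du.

Δu = 1.
T_7 = (1/2)·[25 + 2·48 + 2·79 + 2·118 + 2·165 + 2·220 + 2·283 + 354] = 1102.5.

1102.5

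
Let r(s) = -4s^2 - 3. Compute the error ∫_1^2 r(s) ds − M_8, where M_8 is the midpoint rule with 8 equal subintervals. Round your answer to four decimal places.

-0.0052

Exact integral: ∫_1^2 r(s) ds ≈ -12.333333.
M_8 = -12.328125.
Error ≈ -12.333333 − (-12.328125) ≈ -0.0052.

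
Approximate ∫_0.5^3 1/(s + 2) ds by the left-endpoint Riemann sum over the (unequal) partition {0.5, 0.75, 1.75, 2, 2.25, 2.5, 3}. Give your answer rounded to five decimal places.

0.76274

Subinterval widths: 0.25, 1, 0.25, 0.25, 0.25, 0.5.
Left endpoints: 0.5, 0.75, 1.75, 2, 2.25, 2.5.
f(0.5) = 0.4, f(0.75) = 4/11, f(1.75) = 4/15, f(2) = 0.25, f(2.25) = 4/17, f(2.5) = 2/9.
Sum = Σ Δs_i · f(s_i).
Sum ≈ 0.76274.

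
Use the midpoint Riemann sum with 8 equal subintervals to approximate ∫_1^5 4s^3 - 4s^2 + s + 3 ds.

480

Δs = (5 − 1)/8 = 0.5.
Midpoints: 1.25, 1.75, 2.25, 2.75, 3.25, 3.75, 4.25, 4.75.
f(1.25) = 5.8125, f(1.75) = 13.9375, f(2.25) = 30.5625, f(2.75) = 58.6875, f(3.25) = 101.3125, f(3.75) = 161.4375, f(4.25) = 242.0625, f(4.75) = 346.1875.
Sum = Δs · [f(1.25) + f(1.75) + f(2.25) + ...].
Sum = 480.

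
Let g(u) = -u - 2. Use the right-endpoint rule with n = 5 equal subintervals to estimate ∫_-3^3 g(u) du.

-15.6

Δu = (3 − (-3))/5 = 1.2.
Right endpoints: -1.8, -0.6, 0.6, 1.8, 3.
g(-1.8) = -0.2, g(-0.6) = -1.4, g(0.6) = -2.6, g(1.8) = -3.8, g(3) = -5.
Sum = Δu · [g(-1.8) + g(-0.6) + g(0.6) + g(1.8) + g(3)].
Sum = -15.6.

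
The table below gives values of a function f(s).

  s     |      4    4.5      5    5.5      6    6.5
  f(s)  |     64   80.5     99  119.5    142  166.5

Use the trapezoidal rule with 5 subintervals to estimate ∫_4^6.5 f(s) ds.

278.125

Δs = 0.5.
T_5 = (0.5/2)·[64 + 2·80.5 + 2·99 + 2·119.5 + 2·142 + 166.5] = 278.125.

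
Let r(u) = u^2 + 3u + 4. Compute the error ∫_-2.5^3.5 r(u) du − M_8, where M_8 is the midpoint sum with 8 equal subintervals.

0.28125

Exact integral: ∫_-2.5^3.5 r(u) du = 52.5.
M_8 = 52.21875.
Error = 52.5 − 52.21875 = 0.28125.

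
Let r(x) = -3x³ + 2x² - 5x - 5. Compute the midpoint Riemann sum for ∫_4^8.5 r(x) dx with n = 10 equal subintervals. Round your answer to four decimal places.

-3515.3023

Δx = (8.5 − 4)/10 = 0.45.
Midpoints: 4.225, 4.675, 5.125, 5.575, 6.025, 6.475, 6.925, 7.375, 7.825, 8.275.
r(4.225) = -13867547/64000, r(4.675) = -18636089/64000, r(5.125) = -195547/512, r(5.575) = -31394381/64000, r(6.025) = -39594083/64000, r(6.475) = -49147457/64000, r(6.925) = -60159479/64000, r(7.375) = -581881/512, r(7.825) = -86979371/64000, r(8.275) = -102997193/64000.
Sum = Δx · [r(4.225) + r(4.675) + r(5.125) + ...].
Sum ≈ -3515.3023.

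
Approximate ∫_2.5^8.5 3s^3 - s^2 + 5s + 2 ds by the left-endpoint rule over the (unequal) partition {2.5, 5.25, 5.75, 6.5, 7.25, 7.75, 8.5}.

3004.4140625

Subinterval widths: 2.75, 0.5, 0.75, 0.75, 0.5, 0.75.
Left endpoints: 2.5, 5.25, 5.75, 6.5, 7.25, 7.75.
f(2.5) = 55.125, f(5.25) = 434.796875, f(5.75) = 568.015625, f(6.5) = 816.125, f(7.25) = 1128.921875, f(7.75) = 1377.140625.
Sum = Σ Δs_i · f(s_i).
Sum = 3004.4140625.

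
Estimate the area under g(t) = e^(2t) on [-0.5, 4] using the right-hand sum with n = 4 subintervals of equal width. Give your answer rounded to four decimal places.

3748.2237

Δt = (4 − (-0.5))/4 = 1.125.
Right endpoints: 0.625, 1.75, 2.875, 4.
g(0.625) ≈ 3.4903, g(1.75) ≈ 33.1155, g(2.875) ≈ 314.1907, g(4) ≈ 2980.9580.
Sum = Δt · [g(0.625) + g(1.75) + g(2.875) + g(4)].
Sum ≈ 3748.2237.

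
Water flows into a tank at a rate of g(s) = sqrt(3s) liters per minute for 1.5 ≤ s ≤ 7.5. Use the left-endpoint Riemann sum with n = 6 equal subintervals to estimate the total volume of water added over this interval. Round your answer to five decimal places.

20.25244

Δs = (7.5 − 1.5)/6 = 1.
Left endpoints: 1.5, 2.5, 3.5, 4.5, 5.5, 6.5.
g(1.5) ≈ 2.12132, g(2.5) ≈ 2.73861, g(3.5) ≈ 3.24037, g(4.5) ≈ 3.67423, g(5.5) ≈ 4.06202, g(6.5) ≈ 4.41588.
Sum = Δs · [g(1.5) + g(2.5) + g(3.5) + ...].
Sum ≈ 20.25244.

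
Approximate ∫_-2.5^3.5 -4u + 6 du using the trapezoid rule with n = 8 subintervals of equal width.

Δu = (3.5 − (-2.5))/8 = 0.75.
f(-2.5) = 16, f(-1.75) = 13, f(-1) = 10, f(-0.25) = 7, f(0.5) = 4, f(1.25) = 1, f(2) = -2, f(2.75) = -5, f(3.5) = -8.
T_8 = (Δu/2)·[f(u_0) + 2f(u_1) + ... + 2f(u_{7}) + f(u_8)].
Sum = 24.

24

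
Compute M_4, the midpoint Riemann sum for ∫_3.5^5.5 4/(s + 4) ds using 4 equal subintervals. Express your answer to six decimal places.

Δs = (5.5 − 3.5)/4 = 0.5.
Midpoints: 3.75, 4.25, 4.75, 5.25.
f(3.75) = 16/31, f(4.25) = 16/33, f(4.75) = 16/35, f(5.25) = 16/37.
Sum = Δs · [f(3.75) + f(4.25) + f(4.75) + f(5.25)].
Sum ≈ 0.945276.

0.945276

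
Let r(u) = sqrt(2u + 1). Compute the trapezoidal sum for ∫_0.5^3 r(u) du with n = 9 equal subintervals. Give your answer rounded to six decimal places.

Δu = (3 − 0.5)/9 = 5/18.
r(0.5) ≈ 1.414214, r(7/9) ≈ 1.598611, r(19/18) ≈ 1.763834, r(4/3) ≈ 1.914854, r(29/18) ≈ 2.054805, r(17/9) ≈ 2.185813, r(13/6) ≈ 2.309401, r(22/9) ≈ 2.426703, r(49/18) ≈ 2.538591, r(3) ≈ 2.645751.
T_9 = (Δu/2)·[r(u_0) + 2r(u_1) + ... + 2r(u_{8}) + r(u_9)].
Sum ≈ 5.228498.

5.228498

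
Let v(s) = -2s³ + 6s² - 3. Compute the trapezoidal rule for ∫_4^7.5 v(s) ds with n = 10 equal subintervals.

-750.8178125

Δs = (7.5 − 4)/10 = 0.35.
v(4) = -35, v(4.35) = -54.09075, v(4.7) = -78.106, v(5.05) = -107.56025, v(5.4) = -142.968, v(5.75) = -184.84375, v(6.1) = -233.702, v(6.45) = -290.05725, v(6.8) = -354.424, v(7.15) = -427.31675, v(7.5) = -509.25.
T_10 = (Δs/2)·[v(s_0) + 2v(s_1) + ... + 2v(s_{9}) + v(s_10)].
Sum = -750.8178125.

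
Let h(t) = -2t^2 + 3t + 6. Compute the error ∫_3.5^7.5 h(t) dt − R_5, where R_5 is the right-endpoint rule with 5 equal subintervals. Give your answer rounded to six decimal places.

31.253333

Exact integral: ∫_3.5^7.5 h(t) dt ≈ -162.66666667.
R_5 = -193.92.
Error ≈ -162.66666667 − (-193.92) ≈ 31.253333.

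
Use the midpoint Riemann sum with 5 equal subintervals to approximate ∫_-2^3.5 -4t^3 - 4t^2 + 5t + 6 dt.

Δt = (3.5 − (-2))/5 = 1.1.
Midpoints: -1.45, -0.35, 0.75, 1.85, 2.95.
f(-1.45) = 2.5345, f(-0.35) = 3.9315, f(0.75) = 5.8125, f(1.85) = -23.7665, f(2.95) = -116.7495.
Sum = Δt · [f(-1.45) + f(-0.35) + f(0.75) + f(1.85) + f(2.95)].
Sum = -141.06125.

-141.06125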